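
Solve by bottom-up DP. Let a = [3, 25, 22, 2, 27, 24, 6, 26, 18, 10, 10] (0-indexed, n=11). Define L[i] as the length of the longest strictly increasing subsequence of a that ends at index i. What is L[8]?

   i    0    1    2    3    4    5    6    7    8    9   10
a[i]    3   25   22    2   27   24    6   26   18   10   10
L[i]    1    2    2    1    3    3    2    4    3    3    3

3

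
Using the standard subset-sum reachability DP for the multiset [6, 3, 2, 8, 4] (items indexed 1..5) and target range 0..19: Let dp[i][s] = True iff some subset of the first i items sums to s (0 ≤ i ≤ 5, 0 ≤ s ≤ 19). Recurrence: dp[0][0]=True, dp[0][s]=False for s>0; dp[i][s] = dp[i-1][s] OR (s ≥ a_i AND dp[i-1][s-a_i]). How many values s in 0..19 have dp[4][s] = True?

i\s   0   1   2   3   4   5   6   7   8   9  10  11  12  13  14  15  16  17  18  19
  0   T   F   F   F   F   F   F   F   F   F   F   F   F   F   F   F   F   F   F   F
  1   T   F   F   F   F   F   T   F   F   F   F   F   F   F   F   F   F   F   F   F
  2   T   F   F   T   F   F   T   F   F   T   F   F   F   F   F   F   F   F   F   F
  3   T   F   T   T   F   T   T   F   T   T   F   T   F   F   F   F   F   F   F   F
  4   T   F   T   T   F   T   T   F   T   T   T   T   F   T   T   F   T   T   F   T
  5   T   F   T   T   T   T   T   T   T   T   T   T   T   T   T   T   T   T   T   T

14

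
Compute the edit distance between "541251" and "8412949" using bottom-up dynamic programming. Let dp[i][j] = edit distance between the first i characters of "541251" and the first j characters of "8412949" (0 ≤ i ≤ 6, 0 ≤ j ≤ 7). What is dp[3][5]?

3

   ''  8  4  1  2  9  4  9
''  0  1  2  3  4  5  6  7
 5  1  1  2  3  4  5  6  7
 4  2  2  1  2  3  4  5  6
 1  3  3  2  1  2  3  4  5
 2  4  4  3  2  1  2  3  4
 5  5  5  4  3  2  2  3  4
 1  6  6  5  4  3  3  3  4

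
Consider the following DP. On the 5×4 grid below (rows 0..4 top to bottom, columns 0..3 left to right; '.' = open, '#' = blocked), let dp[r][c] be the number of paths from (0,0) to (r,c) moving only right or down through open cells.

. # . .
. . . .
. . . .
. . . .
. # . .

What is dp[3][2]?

6

r\c   0   1   2   3
  0   1   0   0   0
  1   1   1   1   1
  2   1   2   3   4
  3   1   3   6  10
  4   1   0   6  16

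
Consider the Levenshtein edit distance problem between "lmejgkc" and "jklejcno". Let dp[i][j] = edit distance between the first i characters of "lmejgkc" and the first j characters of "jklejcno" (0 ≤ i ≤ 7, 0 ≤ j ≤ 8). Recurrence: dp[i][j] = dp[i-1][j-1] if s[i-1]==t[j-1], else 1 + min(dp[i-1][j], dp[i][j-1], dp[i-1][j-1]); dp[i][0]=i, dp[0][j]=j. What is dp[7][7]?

6

   ''  j  k  l  e  j  c  n  o
''  0  1  2  3  4  5  6  7  8
 l  1  1  2  2  3  4  5  6  7
 m  2  2  2  3  3  4  5  6  7
 e  3  3  3  3  3  4  5  6  7
 j  4  3  4  4  4  3  4  5  6
 g  5  4  4  5  5  4  4  5  6
 k  6  5  4  5  6  5  5  5  6
 c  7  6  5  5  6  6  5  6  6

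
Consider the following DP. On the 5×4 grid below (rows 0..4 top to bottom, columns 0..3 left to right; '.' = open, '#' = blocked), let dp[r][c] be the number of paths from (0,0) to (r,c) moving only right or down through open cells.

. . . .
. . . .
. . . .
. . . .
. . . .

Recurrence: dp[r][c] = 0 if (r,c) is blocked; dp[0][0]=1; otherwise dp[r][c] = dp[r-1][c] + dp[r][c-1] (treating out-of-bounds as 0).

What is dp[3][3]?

r\c   0   1   2   3
  0   1   1   1   1
  1   1   2   3   4
  2   1   3   6  10
  3   1   4  10  20
  4   1   5  15  35

20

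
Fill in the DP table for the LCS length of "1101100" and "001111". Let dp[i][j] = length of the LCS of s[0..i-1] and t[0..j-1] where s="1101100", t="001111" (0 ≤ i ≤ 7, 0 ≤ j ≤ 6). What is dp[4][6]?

   ''  0  0  1  1  1  1
''  0  0  0  0  0  0  0
 1  0  0  0  1  1  1  1
 1  0  0  0  1  2  2  2
 0  0  1  1  1  2  2  2
 1  0  1  1  2  2  3  3
 1  0  1  1  2  3  3  4
 0  0  1  2  2  3  3  4
 0  0  1  2  2  3  3  4

3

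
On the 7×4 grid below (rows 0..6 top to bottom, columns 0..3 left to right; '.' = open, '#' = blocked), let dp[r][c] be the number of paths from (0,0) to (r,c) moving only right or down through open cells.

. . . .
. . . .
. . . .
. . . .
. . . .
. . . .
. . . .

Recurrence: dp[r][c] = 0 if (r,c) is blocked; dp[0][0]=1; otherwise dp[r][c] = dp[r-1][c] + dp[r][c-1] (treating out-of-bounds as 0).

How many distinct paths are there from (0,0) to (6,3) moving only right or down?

r\c   0   1   2   3
  0   1   1   1   1
  1   1   2   3   4
  2   1   3   6  10
  3   1   4  10  20
  4   1   5  15  35
  5   1   6  21  56
  6   1   7  28  84

84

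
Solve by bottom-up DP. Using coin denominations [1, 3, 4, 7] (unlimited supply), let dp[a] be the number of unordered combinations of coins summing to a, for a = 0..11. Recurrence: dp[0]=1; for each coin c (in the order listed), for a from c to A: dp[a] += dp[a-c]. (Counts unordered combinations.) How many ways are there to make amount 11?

12

after  coin     0     1     2     3     4     5     6     7     8     9    10    11
          1     1     1     1     1     1     1     1     1     1     1     1     1
          3     1     1     1     2     2     2     3     3     3     4     4     4
          4     1     1     1     2     3     3     4     5     6     7     8     9
          7     1     1     1     2     3     3     4     6     7     8    10    12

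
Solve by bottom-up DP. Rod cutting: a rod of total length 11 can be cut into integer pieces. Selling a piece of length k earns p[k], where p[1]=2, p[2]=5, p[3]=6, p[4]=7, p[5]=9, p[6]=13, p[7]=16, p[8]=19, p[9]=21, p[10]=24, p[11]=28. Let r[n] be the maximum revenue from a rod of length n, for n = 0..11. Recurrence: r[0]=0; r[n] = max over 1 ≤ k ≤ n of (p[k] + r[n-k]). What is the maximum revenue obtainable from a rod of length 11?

28

   n    0    1    2    3    4    5    6    7    8    9   10   11
r[n]    0    2    5    7   10   12   15   17   20   22   25   28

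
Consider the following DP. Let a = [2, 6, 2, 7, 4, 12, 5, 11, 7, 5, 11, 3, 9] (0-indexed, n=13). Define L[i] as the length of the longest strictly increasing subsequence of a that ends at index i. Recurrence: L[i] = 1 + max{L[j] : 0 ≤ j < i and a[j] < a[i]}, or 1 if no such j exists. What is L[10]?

   i    0    1    2    3    4    5    6    7    8    9   10   11   12
a[i]    2    6    2    7    4   12    5   11    7    5   11    3    9
L[i]    1    2    1    3    2    4    3    4    4    3    5    2    5

5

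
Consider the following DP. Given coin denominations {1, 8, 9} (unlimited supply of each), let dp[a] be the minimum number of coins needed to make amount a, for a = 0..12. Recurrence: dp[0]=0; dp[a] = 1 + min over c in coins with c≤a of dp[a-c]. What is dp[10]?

2

 a  0  1  2  3  4  5  6  7  8  9 10 11 12
dp  0  1  2  3  4  5  6  7  1  1  2  3  4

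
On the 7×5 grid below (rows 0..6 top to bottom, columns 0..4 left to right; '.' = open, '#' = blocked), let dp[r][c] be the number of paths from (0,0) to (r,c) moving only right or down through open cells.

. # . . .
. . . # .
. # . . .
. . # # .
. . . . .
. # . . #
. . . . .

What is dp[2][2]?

1

r\c   0   1   2   3   4
  0   1   0   0   0   0
  1   1   1   1   0   0
  2   1   0   1   1   1
  3   1   1   0   0   1
  4   1   2   2   2   3
  5   1   0   2   4   0
  6   1   1   3   7   7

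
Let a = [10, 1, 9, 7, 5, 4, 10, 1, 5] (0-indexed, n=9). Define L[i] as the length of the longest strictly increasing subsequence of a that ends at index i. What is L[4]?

   i    0    1    2    3    4    5    6    7    8
a[i]   10    1    9    7    5    4   10    1    5
L[i]    1    1    2    2    2    2    3    1    3

2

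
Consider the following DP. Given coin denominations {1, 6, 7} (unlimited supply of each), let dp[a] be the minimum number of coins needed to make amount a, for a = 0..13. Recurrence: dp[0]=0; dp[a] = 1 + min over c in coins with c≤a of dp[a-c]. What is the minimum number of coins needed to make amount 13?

 a  0  1  2  3  4  5  6  7  8  9 10 11 12 13
dp  0  1  2  3  4  5  1  1  2  3  4  5  2  2

2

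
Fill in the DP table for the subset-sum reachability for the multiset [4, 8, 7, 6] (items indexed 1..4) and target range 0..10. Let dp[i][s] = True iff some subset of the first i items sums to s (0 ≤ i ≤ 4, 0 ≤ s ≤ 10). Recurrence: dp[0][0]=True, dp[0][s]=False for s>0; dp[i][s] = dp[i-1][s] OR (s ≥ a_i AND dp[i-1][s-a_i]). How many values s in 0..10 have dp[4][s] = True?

i\s   0   1   2   3   4   5   6   7   8   9  10
  0   T   F   F   F   F   F   F   F   F   F   F
  1   T   F   F   F   T   F   F   F   F   F   F
  2   T   F   F   F   T   F   F   F   T   F   F
  3   T   F   F   F   T   F   F   T   T   F   F
  4   T   F   F   F   T   F   T   T   T   F   T

6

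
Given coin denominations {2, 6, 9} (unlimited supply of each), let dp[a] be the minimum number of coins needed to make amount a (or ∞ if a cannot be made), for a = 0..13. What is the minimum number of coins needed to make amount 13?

3

 a  0  1  2  3  4  5  6  7  8  9 10 11 12 13
dp  0  -  1  -  2  -  1  -  2  1  3  2  2  3
(- denotes ∞ / unreachable)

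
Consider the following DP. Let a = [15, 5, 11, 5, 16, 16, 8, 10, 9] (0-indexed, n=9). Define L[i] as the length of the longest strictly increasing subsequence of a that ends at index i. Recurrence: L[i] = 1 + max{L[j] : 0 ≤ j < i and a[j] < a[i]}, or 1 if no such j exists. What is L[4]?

3

   i    0    1    2    3    4    5    6    7    8
a[i]   15    5   11    5   16   16    8   10    9
L[i]    1    1    2    1    3    3    2    3    3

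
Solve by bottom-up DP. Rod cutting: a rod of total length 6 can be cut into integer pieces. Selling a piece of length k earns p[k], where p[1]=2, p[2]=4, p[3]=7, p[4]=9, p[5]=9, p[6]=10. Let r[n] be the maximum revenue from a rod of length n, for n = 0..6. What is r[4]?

   n    0    1    2    3    4    5    6
r[n]    0    2    4    7    9   11   14

9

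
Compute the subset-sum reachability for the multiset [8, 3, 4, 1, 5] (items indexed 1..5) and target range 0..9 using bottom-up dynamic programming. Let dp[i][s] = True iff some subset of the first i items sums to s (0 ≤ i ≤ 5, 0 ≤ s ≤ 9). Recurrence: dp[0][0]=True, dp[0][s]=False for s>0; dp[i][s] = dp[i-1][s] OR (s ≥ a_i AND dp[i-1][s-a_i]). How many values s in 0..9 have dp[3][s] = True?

5

i\s   0   1   2   3   4   5   6   7   8   9
  0   T   F   F   F   F   F   F   F   F   F
  1   T   F   F   F   F   F   F   F   T   F
  2   T   F   F   T   F   F   F   F   T   F
  3   T   F   F   T   T   F   F   T   T   F
  4   T   T   F   T   T   T   F   T   T   T
  5   T   T   F   T   T   T   T   T   T   T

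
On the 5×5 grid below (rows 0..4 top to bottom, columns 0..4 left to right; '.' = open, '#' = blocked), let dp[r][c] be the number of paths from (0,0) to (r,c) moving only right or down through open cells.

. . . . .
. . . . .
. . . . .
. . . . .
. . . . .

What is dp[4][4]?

r\c   0   1   2   3   4
  0   1   1   1   1   1
  1   1   2   3   4   5
  2   1   3   6  10  15
  3   1   4  10  20  35
  4   1   5  15  35  70

70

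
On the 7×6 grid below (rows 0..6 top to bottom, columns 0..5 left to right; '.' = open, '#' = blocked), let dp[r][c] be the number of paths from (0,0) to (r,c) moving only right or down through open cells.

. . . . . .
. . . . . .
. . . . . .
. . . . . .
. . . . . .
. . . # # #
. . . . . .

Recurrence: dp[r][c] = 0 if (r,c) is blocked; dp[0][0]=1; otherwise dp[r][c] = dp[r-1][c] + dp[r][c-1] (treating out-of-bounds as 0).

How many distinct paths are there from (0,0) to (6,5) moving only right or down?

r\c   0   1   2   3   4   5
  0   1   1   1   1   1   1
  1   1   2   3   4   5   6
  2   1   3   6  10  15  21
  3   1   4  10  20  35  56
  4   1   5  15  35  70 126
  5   1   6  21   0   0   0
  6   1   7  28  28  28  28

28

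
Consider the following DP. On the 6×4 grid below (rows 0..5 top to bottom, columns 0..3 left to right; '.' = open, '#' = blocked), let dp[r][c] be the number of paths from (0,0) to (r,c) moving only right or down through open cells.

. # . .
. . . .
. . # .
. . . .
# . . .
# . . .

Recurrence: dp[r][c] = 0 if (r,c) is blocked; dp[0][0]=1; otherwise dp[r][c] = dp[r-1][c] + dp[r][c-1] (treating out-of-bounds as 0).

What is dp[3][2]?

r\c   0   1   2   3
  0   1   0   0   0
  1   1   1   1   1
  2   1   2   0   1
  3   1   3   3   4
  4   0   3   6  10
  5   0   3   9  19

3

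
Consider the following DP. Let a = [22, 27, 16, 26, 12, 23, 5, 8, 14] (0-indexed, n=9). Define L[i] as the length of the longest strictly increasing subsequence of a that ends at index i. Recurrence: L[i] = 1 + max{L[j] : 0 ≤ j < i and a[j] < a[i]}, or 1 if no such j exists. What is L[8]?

3

   i    0    1    2    3    4    5    6    7    8
a[i]   22   27   16   26   12   23    5    8   14
L[i]    1    2    1    2    1    2    1    2    3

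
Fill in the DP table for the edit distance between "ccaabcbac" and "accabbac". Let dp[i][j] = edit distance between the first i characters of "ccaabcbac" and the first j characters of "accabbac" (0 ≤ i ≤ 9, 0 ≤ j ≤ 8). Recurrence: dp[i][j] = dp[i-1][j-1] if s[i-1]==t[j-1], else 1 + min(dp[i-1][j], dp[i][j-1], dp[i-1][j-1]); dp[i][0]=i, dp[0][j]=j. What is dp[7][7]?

   ''  a  c  c  a  b  b  a  c
''  0  1  2  3  4  5  6  7  8
 c  1  1  1  2  3  4  5  6  7
 c  2  2  1  1  2  3  4  5  6
 a  3  2  2  2  1  2  3  4  5
 a  4  3  3  3  2  2  3  3  4
 b  5  4  4  4  3  2  2  3  4
 c  6  5  4  4  4  3  3  3  3
 b  7  6  5  5  5  4  3  4  4
 a  8  7  6  6  5  5  4  3  4
 c  9  8  7  6  6  6  5  4  3

4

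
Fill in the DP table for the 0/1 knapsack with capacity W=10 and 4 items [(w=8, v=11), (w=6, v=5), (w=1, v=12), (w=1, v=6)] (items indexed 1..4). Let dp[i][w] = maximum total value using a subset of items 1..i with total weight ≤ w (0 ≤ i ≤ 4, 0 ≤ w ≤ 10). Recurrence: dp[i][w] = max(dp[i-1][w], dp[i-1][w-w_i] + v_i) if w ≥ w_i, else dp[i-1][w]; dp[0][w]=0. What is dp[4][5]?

i\w   0   1   2   3   4   5   6   7   8   9  10
  0   0   0   0   0   0   0   0   0   0   0   0
  1   0   0   0   0   0   0   0   0  11  11  11
  2   0   0   0   0   0   0   5   5  11  11  11
  3   0  12  12  12  12  12  12  17  17  23  23
  4   0  12  18  18  18  18  18  18  23  23  29

18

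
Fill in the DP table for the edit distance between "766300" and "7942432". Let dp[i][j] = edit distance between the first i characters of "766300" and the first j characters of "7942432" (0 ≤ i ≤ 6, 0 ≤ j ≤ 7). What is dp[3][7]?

6

   ''  7  9  4  2  4  3  2
''  0  1  2  3  4  5  6  7
 7  1  0  1  2  3  4  5  6
 6  2  1  1  2  3  4  5  6
 6  3  2  2  2  3  4  5  6
 3  4  3  3  3  3  4  4  5
 0  5  4  4  4  4  4  5  5
 0  6  5  5  5  5  5  5  6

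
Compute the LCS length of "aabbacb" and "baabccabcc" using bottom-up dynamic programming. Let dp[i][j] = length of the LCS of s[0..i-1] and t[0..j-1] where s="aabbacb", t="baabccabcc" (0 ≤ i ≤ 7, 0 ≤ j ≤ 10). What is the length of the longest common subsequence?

   ''  b  a  a  b  c  c  a  b  c  c
''  0  0  0  0  0  0  0  0  0  0  0
 a  0  0  1  1  1  1  1  1  1  1  1
 a  0  0  1  2  2  2  2  2  2  2  2
 b  0  1  1  2  3  3  3  3  3  3  3
 b  0  1  1  2  3  3  3  3  4  4  4
 a  0  1  2  2  3  3  3  4  4  4  4
 c  0  1  2  2  3  4  4  4  4  5  5
 b  0  1  2  2  3  4  4  4  5  5  5

5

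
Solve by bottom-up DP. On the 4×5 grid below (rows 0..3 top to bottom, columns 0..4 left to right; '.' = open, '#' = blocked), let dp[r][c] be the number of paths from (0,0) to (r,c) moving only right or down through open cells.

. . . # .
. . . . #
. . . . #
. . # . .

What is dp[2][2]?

6

r\c   0   1   2   3   4
  0   1   1   1   0   0
  1   1   2   3   3   0
  2   1   3   6   9   0
  3   1   4   0   9   9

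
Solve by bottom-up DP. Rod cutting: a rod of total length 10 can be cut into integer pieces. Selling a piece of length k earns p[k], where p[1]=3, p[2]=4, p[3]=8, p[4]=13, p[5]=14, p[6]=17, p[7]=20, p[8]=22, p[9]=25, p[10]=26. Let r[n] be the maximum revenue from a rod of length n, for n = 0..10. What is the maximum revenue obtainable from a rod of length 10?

32

   n    0    1    2    3    4    5    6    7    8    9   10
r[n]    0    3    6    9   13   16   19   22   26   29   32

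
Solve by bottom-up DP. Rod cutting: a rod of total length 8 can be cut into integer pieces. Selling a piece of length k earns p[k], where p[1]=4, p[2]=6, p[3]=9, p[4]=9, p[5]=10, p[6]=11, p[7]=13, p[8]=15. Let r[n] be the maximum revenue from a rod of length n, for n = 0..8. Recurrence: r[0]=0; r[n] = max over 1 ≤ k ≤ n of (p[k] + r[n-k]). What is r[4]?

   n    0    1    2    3    4    5    6    7    8
r[n]    0    4    8   12   16   20   24   28   32

16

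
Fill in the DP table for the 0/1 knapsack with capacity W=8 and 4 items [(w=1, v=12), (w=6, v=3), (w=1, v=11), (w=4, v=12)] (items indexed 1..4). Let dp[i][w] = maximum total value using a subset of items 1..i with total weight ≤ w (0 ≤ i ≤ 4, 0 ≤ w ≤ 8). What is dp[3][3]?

i\w   0   1   2   3   4   5   6   7   8
  0   0   0   0   0   0   0   0   0   0
  1   0  12  12  12  12  12  12  12  12
  2   0  12  12  12  12  12  12  15  15
  3   0  12  23  23  23  23  23  23  26
  4   0  12  23  23  23  24  35  35  35

23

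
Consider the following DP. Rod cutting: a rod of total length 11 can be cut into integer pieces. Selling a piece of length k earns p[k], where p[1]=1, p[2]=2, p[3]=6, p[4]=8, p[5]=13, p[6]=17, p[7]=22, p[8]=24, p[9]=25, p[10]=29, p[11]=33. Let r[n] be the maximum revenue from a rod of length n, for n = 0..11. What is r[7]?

22

   n    0    1    2    3    4    5    6    7    8    9   10   11
r[n]    0    1    2    6    8   13   17   22   24   25   29   33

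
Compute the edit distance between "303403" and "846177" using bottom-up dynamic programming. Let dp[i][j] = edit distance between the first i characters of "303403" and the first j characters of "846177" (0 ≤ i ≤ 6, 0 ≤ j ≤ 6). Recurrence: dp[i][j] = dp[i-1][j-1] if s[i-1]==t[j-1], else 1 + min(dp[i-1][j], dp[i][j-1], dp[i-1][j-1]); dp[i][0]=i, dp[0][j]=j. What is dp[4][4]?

4

   ''  8  4  6  1  7  7
''  0  1  2  3  4  5  6
 3  1  1  2  3  4  5  6
 0  2  2  2  3  4  5  6
 3  3  3  3  3  4  5  6
 4  4  4  3  4  4  5  6
 0  5  5  4  4  5  5  6
 3  6  6  5  5  5  6  6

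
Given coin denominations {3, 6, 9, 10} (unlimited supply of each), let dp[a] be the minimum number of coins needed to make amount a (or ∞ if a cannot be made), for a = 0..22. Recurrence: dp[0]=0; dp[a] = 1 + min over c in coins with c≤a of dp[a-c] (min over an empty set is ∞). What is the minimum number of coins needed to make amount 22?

 a  0  1  2  3  4  5  6  7  8  9 10 11 12 13 14 15 16 17 18 19 20 21 22
dp  0  -  -  1  -  -  1  -  -  1  1  -  2  2  -  2  2  -  2  2  2  3  3
(- denotes ∞ / unreachable)

3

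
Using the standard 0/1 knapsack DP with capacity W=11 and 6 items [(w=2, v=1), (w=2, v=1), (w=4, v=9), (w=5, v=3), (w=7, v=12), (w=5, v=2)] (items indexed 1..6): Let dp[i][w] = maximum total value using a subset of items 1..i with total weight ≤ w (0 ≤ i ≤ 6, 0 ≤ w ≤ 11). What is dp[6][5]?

9

i\w   0   1   2   3   4   5   6   7   8   9  10  11
  0   0   0   0   0   0   0   0   0   0   0   0   0
  1   0   0   1   1   1   1   1   1   1   1   1   1
  2   0   0   1   1   2   2   2   2   2   2   2   2
  3   0   0   1   1   9   9  10  10  11  11  11  11
  4   0   0   1   1   9   9  10  10  11  12  12  13
  5   0   0   1   1   9   9  10  12  12  13  13  21
  6   0   0   1   1   9   9  10  12  12  13  13  21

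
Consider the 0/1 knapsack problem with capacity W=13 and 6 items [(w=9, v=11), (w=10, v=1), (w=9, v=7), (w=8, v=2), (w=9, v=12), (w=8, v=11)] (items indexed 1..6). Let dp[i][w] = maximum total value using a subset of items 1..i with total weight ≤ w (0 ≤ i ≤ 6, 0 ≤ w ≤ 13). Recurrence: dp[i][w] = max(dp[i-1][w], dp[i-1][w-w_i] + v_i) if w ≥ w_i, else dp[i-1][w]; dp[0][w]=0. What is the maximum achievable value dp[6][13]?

12

i\w   0   1   2   3   4   5   6   7   8   9  10  11  12  13
  0   0   0   0   0   0   0   0   0   0   0   0   0   0   0
  1   0   0   0   0   0   0   0   0   0  11  11  11  11  11
  2   0   0   0   0   0   0   0   0   0  11  11  11  11  11
  3   0   0   0   0   0   0   0   0   0  11  11  11  11  11
  4   0   0   0   0   0   0   0   0   2  11  11  11  11  11
  5   0   0   0   0   0   0   0   0   2  12  12  12  12  12
  6   0   0   0   0   0   0   0   0  11  12  12  12  12  12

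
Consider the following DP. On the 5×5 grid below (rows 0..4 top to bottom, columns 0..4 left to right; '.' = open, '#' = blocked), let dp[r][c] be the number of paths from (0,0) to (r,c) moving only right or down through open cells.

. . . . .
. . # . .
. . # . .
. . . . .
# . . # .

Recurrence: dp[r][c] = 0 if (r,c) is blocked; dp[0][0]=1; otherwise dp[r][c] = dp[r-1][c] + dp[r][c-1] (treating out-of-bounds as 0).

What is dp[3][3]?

r\c   0   1   2   3   4
  0   1   1   1   1   1
  1   1   2   0   1   2
  2   1   3   0   1   3
  3   1   4   4   5   8
  4   0   4   8   0   8

5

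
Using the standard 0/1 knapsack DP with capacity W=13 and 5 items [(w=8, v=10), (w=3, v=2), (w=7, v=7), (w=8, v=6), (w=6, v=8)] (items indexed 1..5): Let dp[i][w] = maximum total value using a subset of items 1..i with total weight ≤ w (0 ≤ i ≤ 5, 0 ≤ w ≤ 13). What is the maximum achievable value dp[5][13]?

i\w   0   1   2   3   4   5   6   7   8   9  10  11  12  13
  0   0   0   0   0   0   0   0   0   0   0   0   0   0   0
  1   0   0   0   0   0   0   0   0  10  10  10  10  10  10
  2   0   0   0   2   2   2   2   2  10  10  10  12  12  12
  3   0   0   0   2   2   2   2   7  10  10  10  12  12  12
  4   0   0   0   2   2   2   2   7  10  10  10  12  12  12
  5   0   0   0   2   2   2   8   8  10  10  10  12  12  15

15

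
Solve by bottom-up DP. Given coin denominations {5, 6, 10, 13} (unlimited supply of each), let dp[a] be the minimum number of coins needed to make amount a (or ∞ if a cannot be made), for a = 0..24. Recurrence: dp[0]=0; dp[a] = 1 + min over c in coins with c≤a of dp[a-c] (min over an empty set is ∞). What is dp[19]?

 a  0  1  2  3  4  5  6  7  8  9 10 11 12 13 14 15 16 17 18 19 20 21 22 23 24
dp  0  -  -  -  -  1  1  -  -  -  1  2  2  1  -  2  2  3  2  2  2  3  3  2  3
(- denotes ∞ / unreachable)

2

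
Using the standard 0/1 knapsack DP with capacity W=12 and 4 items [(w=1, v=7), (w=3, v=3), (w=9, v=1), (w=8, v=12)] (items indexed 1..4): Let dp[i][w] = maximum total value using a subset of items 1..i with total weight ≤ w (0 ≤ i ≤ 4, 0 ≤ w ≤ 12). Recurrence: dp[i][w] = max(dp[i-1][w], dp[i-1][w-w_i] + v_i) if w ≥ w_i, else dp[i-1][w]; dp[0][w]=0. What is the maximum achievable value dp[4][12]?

i\w   0   1   2   3   4   5   6   7   8   9  10  11  12
  0   0   0   0   0   0   0   0   0   0   0   0   0   0
  1   0   7   7   7   7   7   7   7   7   7   7   7   7
  2   0   7   7   7  10  10  10  10  10  10  10  10  10
  3   0   7   7   7  10  10  10  10  10  10  10  10  10
  4   0   7   7   7  10  10  10  10  12  19  19  19  22

22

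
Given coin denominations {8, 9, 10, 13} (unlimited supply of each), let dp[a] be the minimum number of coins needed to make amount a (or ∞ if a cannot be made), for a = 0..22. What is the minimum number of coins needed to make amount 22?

2

 a  0  1  2  3  4  5  6  7  8  9 10 11 12 13 14 15 16 17 18 19 20 21 22
dp  0  -  -  -  -  -  -  -  1  1  1  -  -  1  -  -  2  2  2  2  2  2  2
(- denotes ∞ / unreachable)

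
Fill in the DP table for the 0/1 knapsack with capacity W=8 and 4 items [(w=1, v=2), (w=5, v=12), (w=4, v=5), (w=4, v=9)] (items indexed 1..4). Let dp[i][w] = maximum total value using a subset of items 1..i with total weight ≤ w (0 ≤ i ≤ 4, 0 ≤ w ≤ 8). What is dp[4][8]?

i\w   0   1   2   3   4   5   6   7   8
  0   0   0   0   0   0   0   0   0   0
  1   0   2   2   2   2   2   2   2   2
  2   0   2   2   2   2  12  14  14  14
  3   0   2   2   2   5  12  14  14  14
  4   0   2   2   2   9  12  14  14  14

14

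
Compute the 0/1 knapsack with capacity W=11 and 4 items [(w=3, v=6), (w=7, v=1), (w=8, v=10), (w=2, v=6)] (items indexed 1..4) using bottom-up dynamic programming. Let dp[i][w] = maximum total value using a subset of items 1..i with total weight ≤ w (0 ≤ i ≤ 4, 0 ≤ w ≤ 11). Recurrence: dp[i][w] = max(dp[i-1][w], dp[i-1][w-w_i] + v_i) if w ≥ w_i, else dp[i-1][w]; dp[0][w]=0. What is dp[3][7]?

i\w   0   1   2   3   4   5   6   7   8   9  10  11
  0   0   0   0   0   0   0   0   0   0   0   0   0
  1   0   0   0   6   6   6   6   6   6   6   6   6
  2   0   0   0   6   6   6   6   6   6   6   7   7
  3   0   0   0   6   6   6   6   6  10  10  10  16
  4   0   0   6   6   6  12  12  12  12  12  16  16

6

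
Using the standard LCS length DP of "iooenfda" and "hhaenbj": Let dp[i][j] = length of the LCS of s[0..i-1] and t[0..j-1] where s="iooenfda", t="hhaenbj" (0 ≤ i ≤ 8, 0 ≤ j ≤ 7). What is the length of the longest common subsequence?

2

   ''  h  h  a  e  n  b  j
''  0  0  0  0  0  0  0  0
 i  0  0  0  0  0  0  0  0
 o  0  0  0  0  0  0  0  0
 o  0  0  0  0  0  0  0  0
 e  0  0  0  0  1  1  1  1
 n  0  0  0  0  1  2  2  2
 f  0  0  0  0  1  2  2  2
 d  0  0  0  0  1  2  2  2
 a  0  0  0  1  1  2  2  2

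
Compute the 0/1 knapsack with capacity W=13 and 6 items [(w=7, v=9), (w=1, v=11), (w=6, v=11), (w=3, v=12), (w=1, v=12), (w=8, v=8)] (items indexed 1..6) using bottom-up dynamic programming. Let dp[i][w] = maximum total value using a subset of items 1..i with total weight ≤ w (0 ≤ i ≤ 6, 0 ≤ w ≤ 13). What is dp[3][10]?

22

i\w   0   1   2   3   4   5   6   7   8   9  10  11  12  13
  0   0   0   0   0   0   0   0   0   0   0   0   0   0   0
  1   0   0   0   0   0   0   0   9   9   9   9   9   9   9
  2   0  11  11  11  11  11  11  11  20  20  20  20  20  20
  3   0  11  11  11  11  11  11  22  22  22  22  22  22  22
  4   0  11  11  12  23  23  23  23  23  23  34  34  34  34
  5   0  12  23  23  24  35  35  35  35  35  35  46  46  46
  6   0  12  23  23  24  35  35  35  35  35  35  46  46  46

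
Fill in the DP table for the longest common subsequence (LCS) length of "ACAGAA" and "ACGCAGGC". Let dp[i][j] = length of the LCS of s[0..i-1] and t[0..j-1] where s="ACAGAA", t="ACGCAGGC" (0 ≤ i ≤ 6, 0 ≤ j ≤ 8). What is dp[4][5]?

   ''  A  C  G  C  A  G  G  C
''  0  0  0  0  0  0  0  0  0
 A  0  1  1  1  1  1  1  1  1
 C  0  1  2  2  2  2  2  2  2
 A  0  1  2  2  2  3  3  3  3
 G  0  1  2  3  3  3  4  4  4
 A  0  1  2  3  3  4  4  4  4
 A  0  1  2  3  3  4  4  4  4

3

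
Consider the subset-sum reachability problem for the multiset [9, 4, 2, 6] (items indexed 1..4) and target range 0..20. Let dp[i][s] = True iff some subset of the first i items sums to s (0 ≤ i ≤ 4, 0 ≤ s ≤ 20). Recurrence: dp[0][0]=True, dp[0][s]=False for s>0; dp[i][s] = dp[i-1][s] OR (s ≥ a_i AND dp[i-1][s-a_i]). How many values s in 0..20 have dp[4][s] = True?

13

i\s   0   1   2   3   4   5   6   7   8   9  10  11  12  13  14  15  16  17  18  19  20
  0   T   F   F   F   F   F   F   F   F   F   F   F   F   F   F   F   F   F   F   F   F
  1   T   F   F   F   F   F   F   F   F   T   F   F   F   F   F   F   F   F   F   F   F
  2   T   F   F   F   T   F   F   F   F   T   F   F   F   T   F   F   F   F   F   F   F
  3   T   F   T   F   T   F   T   F   F   T   F   T   F   T   F   T   F   F   F   F   F
  4   T   F   T   F   T   F   T   F   T   T   T   T   T   T   F   T   F   T   F   T   F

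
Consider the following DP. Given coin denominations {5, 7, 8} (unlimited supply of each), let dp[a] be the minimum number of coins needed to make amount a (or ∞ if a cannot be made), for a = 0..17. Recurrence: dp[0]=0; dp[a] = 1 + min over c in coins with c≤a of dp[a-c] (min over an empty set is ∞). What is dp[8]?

 a  0  1  2  3  4  5  6  7  8  9 10 11 12 13 14 15 16 17
dp  0  -  -  -  -  1  -  1  1  -  2  -  2  2  2  2  2  3
(- denotes ∞ / unreachable)

1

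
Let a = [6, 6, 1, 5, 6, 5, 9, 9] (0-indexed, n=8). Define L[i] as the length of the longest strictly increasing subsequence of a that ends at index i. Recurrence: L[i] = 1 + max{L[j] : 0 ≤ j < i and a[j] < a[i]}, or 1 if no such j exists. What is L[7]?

   i    0    1    2    3    4    5    6    7
a[i]    6    6    1    5    6    5    9    9
L[i]    1    1    1    2    3    2    4    4

4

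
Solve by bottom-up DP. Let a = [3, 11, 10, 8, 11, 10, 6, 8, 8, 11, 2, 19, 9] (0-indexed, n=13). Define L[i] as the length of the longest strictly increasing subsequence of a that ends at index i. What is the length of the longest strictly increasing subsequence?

5

   i    0    1    2    3    4    5    6    7    8    9   10   11   12
a[i]    3   11   10    8   11   10    6    8    8   11    2   19    9
L[i]    1    2    2    2    3    3    2    3    3    4    1    5    4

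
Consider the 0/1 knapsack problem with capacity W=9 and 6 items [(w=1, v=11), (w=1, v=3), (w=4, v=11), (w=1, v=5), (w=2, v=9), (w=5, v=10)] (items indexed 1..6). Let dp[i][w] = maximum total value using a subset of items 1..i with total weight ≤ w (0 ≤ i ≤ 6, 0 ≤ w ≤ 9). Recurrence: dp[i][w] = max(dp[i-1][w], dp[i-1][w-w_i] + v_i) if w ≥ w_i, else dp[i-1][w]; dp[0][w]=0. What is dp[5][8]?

36

i\w   0   1   2   3   4   5   6   7   8   9
  0   0   0   0   0   0   0   0   0   0   0
  1   0  11  11  11  11  11  11  11  11  11
  2   0  11  14  14  14  14  14  14  14  14
  3   0  11  14  14  14  22  25  25  25  25
  4   0  11  16  19  19  22  27  30  30  30
  5   0  11  16  20  25  28  28  31  36  39
  6   0  11  16  20  25  28  28  31  36  39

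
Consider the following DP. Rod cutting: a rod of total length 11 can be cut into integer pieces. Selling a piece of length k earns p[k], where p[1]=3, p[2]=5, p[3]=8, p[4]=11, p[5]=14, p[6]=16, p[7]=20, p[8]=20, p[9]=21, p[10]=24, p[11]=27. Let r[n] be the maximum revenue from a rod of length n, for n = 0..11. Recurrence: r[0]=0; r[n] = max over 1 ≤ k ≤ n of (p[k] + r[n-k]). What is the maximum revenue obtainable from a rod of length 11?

33

   n    0    1    2    3    4    5    6    7    8    9   10   11
r[n]    0    3    6    9   12   15   18   21   24   27   30   33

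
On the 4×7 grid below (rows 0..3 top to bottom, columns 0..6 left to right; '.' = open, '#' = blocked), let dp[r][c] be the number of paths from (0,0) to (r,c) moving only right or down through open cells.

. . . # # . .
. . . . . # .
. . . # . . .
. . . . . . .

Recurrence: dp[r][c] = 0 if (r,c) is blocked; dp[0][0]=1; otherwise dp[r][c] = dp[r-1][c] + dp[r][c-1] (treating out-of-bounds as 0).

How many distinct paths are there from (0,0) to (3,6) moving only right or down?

r\c   0   1   2   3   4   5   6
  0   1   1   1   0   0   0   0
  1   1   2   3   3   3   0   0
  2   1   3   6   0   3   3   3
  3   1   4  10  10  13  16  19

19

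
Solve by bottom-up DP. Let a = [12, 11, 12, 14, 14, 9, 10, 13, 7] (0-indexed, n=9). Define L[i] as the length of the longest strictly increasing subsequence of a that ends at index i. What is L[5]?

   i    0    1    2    3    4    5    6    7    8
a[i]   12   11   12   14   14    9   10   13    7
L[i]    1    1    2    3    3    1    2    3    1

1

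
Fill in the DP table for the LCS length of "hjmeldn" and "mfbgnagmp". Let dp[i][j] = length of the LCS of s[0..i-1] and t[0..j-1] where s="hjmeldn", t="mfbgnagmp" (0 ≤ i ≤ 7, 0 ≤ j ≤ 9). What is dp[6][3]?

   ''  m  f  b  g  n  a  g  m  p
''  0  0  0  0  0  0  0  0  0  0
 h  0  0  0  0  0  0  0  0  0  0
 j  0  0  0  0  0  0  0  0  0  0
 m  0  1  1  1  1  1  1  1  1  1
 e  0  1  1  1  1  1  1  1  1  1
 l  0  1  1  1  1  1  1  1  1  1
 d  0  1  1  1  1  1  1  1  1  1
 n  0  1  1  1  1  2  2  2  2  2

1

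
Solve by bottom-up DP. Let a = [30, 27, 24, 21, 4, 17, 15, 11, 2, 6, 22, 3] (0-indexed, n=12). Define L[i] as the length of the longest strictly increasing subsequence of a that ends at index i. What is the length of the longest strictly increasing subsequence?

3

   i    0    1    2    3    4    5    6    7    8    9   10   11
a[i]   30   27   24   21    4   17   15   11    2    6   22    3
L[i]    1    1    1    1    1    2    2    2    1    2    3    2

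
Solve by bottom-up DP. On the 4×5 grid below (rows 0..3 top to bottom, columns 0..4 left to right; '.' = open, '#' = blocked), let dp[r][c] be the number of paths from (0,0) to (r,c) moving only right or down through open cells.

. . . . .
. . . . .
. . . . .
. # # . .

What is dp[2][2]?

r\c   0   1   2   3   4
  0   1   1   1   1   1
  1   1   2   3   4   5
  2   1   3   6  10  15
  3   1   0   0  10  25

6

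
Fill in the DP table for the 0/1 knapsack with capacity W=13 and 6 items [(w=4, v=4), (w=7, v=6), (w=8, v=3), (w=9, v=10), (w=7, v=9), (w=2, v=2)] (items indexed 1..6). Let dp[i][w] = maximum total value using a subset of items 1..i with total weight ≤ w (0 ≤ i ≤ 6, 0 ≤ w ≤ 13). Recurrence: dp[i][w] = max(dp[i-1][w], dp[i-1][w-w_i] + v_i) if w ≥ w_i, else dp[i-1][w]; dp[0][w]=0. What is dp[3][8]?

6

i\w   0   1   2   3   4   5   6   7   8   9  10  11  12  13
  0   0   0   0   0   0   0   0   0   0   0   0   0   0   0
  1   0   0   0   0   4   4   4   4   4   4   4   4   4   4
  2   0   0   0   0   4   4   4   6   6   6   6  10  10  10
  3   0   0   0   0   4   4   4   6   6   6   6  10  10  10
  4   0   0   0   0   4   4   4   6   6  10  10  10  10  14
  5   0   0   0   0   4   4   4   9   9  10  10  13  13  14
  6   0   0   2   2   4   4   6   9   9  11  11  13  13  15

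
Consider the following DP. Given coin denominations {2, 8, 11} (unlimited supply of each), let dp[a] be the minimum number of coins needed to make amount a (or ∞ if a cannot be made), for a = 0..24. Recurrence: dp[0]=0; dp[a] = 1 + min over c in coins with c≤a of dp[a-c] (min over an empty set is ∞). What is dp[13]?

2

 a  0  1  2  3  4  5  6  7  8  9 10 11 12 13 14 15 16 17 18 19 20 21 22 23 24
dp  0  -  1  -  2  -  3  -  1  -  2  1  3  2  4  3  2  4  3  2  4  3  2  4  3
(- denotes ∞ / unreachable)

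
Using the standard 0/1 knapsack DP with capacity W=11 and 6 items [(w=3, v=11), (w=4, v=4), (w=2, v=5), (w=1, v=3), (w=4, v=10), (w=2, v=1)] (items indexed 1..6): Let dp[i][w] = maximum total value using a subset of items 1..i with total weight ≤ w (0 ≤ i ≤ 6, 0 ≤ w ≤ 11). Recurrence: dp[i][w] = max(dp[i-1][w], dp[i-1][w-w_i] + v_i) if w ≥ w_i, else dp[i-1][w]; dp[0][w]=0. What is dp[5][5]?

i\w   0   1   2   3   4   5   6   7   8   9  10  11
  0   0   0   0   0   0   0   0   0   0   0   0   0
  1   0   0   0  11  11  11  11  11  11  11  11  11
  2   0   0   0  11  11  11  11  15  15  15  15  15
  3   0   0   5  11  11  16  16  16  16  20  20  20
  4   0   3   5  11  14  16  19  19  19  20  23  23
  5   0   3   5  11  14  16  19  21  24  26  29  29
  6   0   3   5  11  14  16  19  21  24  26  29  29

16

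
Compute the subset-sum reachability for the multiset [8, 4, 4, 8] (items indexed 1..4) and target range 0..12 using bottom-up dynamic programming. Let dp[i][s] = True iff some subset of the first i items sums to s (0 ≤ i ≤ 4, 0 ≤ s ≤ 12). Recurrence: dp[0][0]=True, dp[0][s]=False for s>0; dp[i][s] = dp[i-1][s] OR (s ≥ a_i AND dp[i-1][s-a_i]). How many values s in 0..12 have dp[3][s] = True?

4

i\s   0   1   2   3   4   5   6   7   8   9  10  11  12
  0   T   F   F   F   F   F   F   F   F   F   F   F   F
  1   T   F   F   F   F   F   F   F   T   F   F   F   F
  2   T   F   F   F   T   F   F   F   T   F   F   F   T
  3   T   F   F   F   T   F   F   F   T   F   F   F   T
  4   T   F   F   F   T   F   F   F   T   F   F   F   T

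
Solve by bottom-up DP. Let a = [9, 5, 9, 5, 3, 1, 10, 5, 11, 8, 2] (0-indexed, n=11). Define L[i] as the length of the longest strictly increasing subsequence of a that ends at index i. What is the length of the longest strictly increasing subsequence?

4

   i    0    1    2    3    4    5    6    7    8    9   10
a[i]    9    5    9    5    3    1   10    5   11    8    2
L[i]    1    1    2    1    1    1    3    2    4    3    2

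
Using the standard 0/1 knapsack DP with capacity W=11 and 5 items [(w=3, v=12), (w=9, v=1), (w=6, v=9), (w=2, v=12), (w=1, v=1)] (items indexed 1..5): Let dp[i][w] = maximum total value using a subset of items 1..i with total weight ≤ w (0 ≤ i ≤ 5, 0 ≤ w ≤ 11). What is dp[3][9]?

i\w   0   1   2   3   4   5   6   7   8   9  10  11
  0   0   0   0   0   0   0   0   0   0   0   0   0
  1   0   0   0  12  12  12  12  12  12  12  12  12
  2   0   0   0  12  12  12  12  12  12  12  12  12
  3   0   0   0  12  12  12  12  12  12  21  21  21
  4   0   0  12  12  12  24  24  24  24  24  24  33
  5   0   1  12  13  13  24  25  25  25  25  25  33

21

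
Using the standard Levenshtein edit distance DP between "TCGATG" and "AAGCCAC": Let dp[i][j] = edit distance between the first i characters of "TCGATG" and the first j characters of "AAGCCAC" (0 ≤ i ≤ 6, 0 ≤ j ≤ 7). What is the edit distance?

   ''  A  A  G  C  C  A  C
''  0  1  2  3  4  5  6  7
 T  1  1  2  3  4  5  6  7
 C  2  2  2  3  3  4  5  6
 G  3  3  3  2  3  4  5  6
 A  4  3  3  3  3  4  4  5
 T  5  4  4  4  4  4  5  5
 G  6  5  5  4  5  5  5  6

6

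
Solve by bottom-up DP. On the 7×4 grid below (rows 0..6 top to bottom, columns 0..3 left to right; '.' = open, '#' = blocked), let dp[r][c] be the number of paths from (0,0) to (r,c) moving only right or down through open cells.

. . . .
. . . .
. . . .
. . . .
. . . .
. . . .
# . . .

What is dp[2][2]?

r\c   0   1   2   3
  0   1   1   1   1
  1   1   2   3   4
  2   1   3   6  10
  3   1   4  10  20
  4   1   5  15  35
  5   1   6  21  56
  6   0   6  27  83

6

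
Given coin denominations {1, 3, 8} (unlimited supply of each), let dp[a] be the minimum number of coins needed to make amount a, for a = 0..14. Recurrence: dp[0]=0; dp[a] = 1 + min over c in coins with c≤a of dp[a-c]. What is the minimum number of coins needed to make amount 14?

 a  0  1  2  3  4  5  6  7  8  9 10 11 12 13 14
dp  0  1  2  1  2  3  2  3  1  2  3  2  3  4  3

3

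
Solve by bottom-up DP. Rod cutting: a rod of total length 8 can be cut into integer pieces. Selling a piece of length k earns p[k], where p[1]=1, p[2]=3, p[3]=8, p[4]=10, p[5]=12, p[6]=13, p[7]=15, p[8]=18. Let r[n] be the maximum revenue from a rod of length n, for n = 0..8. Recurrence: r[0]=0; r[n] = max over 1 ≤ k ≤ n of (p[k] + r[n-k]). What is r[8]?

   n    0    1    2    3    4    5    6    7    8
r[n]    0    1    3    8   10   12   16   18   20

20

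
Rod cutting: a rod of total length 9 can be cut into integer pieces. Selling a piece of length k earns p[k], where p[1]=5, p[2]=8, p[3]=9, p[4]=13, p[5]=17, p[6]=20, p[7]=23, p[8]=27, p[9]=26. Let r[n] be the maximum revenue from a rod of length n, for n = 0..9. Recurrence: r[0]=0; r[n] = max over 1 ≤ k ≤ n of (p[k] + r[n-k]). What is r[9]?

45

   n    0    1    2    3    4    5    6    7    8    9
r[n]    0    5   10   15   20   25   30   35   40   45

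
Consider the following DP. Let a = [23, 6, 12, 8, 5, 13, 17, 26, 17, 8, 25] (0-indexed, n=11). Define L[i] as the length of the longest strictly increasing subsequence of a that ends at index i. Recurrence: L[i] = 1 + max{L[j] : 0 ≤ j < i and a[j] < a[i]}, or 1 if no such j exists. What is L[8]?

   i    0    1    2    3    4    5    6    7    8    9   10
a[i]   23    6   12    8    5   13   17   26   17    8   25
L[i]    1    1    2    2    1    3    4    5    4    2    5

4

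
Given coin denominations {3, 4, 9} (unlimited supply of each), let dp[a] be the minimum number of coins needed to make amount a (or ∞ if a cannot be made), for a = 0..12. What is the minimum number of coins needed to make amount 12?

 a  0  1  2  3  4  5  6  7  8  9 10 11 12
dp  0  -  -  1  1  -  2  2  2  1  3  3  2
(- denotes ∞ / unreachable)

2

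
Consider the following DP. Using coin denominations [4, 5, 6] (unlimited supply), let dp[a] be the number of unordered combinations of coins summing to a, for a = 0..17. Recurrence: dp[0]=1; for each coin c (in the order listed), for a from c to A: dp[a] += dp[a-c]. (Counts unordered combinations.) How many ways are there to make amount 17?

2

after  coin     0     1     2     3     4     5     6     7     8     9    10    11    12    13    14    15    16    17
          4     1     0     0     0     1     0     0     0     1     0     0     0     1     0     0     0     1     0
          5     1     0     0     0     1     1     0     0     1     1     1     0     1     1     1     1     1     1
          6     1     0     0     0     1     1     1     0     1     1     2     1     2     1     2     2     3     2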